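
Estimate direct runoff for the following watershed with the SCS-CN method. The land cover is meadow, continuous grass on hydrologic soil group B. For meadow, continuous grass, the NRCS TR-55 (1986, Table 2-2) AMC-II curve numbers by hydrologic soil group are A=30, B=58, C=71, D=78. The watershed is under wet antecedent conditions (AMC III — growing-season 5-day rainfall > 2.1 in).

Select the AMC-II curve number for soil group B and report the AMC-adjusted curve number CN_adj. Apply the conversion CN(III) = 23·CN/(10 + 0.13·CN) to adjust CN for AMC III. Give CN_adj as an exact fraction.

NRCS table: meadow, continuous grass, soil group B → CN(II) = 58
Adjust CN=58 to AMC III: 23·58/(10 + 0.13·58) → 1334 ÷ (877/50) = 66700/877 ≈ 76.055

CN_adj = 66700/877 ≈ 76.055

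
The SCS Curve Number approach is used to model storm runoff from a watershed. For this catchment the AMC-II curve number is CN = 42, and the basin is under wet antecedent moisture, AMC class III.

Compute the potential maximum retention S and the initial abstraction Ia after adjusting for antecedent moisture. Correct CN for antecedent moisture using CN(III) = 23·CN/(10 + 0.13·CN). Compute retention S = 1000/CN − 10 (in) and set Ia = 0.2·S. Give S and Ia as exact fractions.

S = 2900/483 in ≈ 6.004 in; Ia = 580/483 in ≈ 1.201 in

Adjust CN=42 to AMC III: 23·42/(10 + 0.13·42) → 966 ÷ (773/50) = 48300/773 ≈ 62.484
Retention S: 1000/CN − 10 with CN=62.484 → S = 2900/483 ≈ 6.004 in
Ia = 0.2S: 0.2·6.004 = 1.201 in (exactly 580/483)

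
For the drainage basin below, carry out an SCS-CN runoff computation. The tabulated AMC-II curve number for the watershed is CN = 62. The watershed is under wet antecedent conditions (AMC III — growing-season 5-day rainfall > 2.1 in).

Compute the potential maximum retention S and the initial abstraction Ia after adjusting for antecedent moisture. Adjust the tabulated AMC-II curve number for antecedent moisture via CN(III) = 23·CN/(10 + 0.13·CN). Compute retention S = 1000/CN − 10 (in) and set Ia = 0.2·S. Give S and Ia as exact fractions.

S = 1900/713 in ≈ 2.665 in; Ia = 380/713 in ≈ 0.533 in

Adjust CN=62 to AMC III: 23·62/(10 + 0.13·62) → 1426 ÷ (903/50) = 71300/903 ≈ 78.959
Retention S: 1000/CN − 10 with CN=78.959 → S = 1900/713 ≈ 2.665 in
Initial abstraction Ia = S/5 = (1900/713)/5 = 380/713 ≈ 0.533 in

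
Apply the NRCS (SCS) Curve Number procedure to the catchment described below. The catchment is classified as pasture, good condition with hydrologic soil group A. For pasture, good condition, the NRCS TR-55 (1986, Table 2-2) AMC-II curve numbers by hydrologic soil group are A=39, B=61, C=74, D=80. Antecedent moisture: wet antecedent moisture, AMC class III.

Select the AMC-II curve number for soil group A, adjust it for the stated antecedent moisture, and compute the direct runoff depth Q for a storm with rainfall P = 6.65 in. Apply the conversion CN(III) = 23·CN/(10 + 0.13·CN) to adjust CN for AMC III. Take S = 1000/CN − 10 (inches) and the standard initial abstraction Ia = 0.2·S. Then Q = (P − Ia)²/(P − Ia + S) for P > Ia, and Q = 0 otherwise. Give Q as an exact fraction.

NRCS table: pasture, good condition, soil group A → CN(II) = 39
CN(III) from CN(II)=39: (23·39)/(10 + 0.13·39) = 89700/1507 ≈ 59.522
S = 1000/(89700/1507) − 10 = 6100/897 in ≈ 6.800 in
Ia = 0.2·(6100/897) = 1220/897 in ≈ 1.360 in
Since P=6.650 > Ia=1.360: effective rainfall P−Ia = 94901/17940 in
Q = (94901/17940)²/((94901/17940) + 6100/897) = (9006199801/321843600)/(216901/17940) = 9006199801/3891203940 in ≈ 2.315 in

Q = 9006199801/3891203940 in ≈ 2.315 in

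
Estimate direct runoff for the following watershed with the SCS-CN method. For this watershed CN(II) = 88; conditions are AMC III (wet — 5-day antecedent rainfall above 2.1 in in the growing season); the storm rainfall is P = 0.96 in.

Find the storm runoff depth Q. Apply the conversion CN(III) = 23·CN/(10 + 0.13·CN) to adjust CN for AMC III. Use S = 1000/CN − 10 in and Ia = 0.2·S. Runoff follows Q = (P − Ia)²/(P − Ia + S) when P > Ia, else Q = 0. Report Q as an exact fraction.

Adjust CN=88 to AMC III: 23·88/(10 + 0.13·88) → 2024 ÷ (536/25) = 6325/67 ≈ 94.403
Retention S: 1000/CN − 10 with CN=94.403 → S = 150/253 ≈ 0.593 in
Ia = 0.2S: 0.2·0.593 = 0.119 in (exactly 30/253)
Since P=0.960 > Ia=0.119: effective rainfall P−Ia = 5322/6325 in
Runoff Q = (P−Ia)²/(P−Ia+S) = (0.841)²/(0.841+0.593) = 786769/1593900 ≈ 0.494 in

Q = 786769/1593900 in ≈ 0.494 in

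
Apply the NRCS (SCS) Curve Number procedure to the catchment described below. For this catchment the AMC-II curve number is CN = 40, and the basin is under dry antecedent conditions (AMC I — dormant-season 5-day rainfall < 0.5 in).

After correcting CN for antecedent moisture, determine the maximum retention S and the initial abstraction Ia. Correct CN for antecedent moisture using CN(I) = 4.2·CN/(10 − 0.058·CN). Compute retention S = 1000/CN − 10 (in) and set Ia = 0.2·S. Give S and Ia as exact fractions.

Dry (AMC I): CN(I) = 4.2·40/(10 − 0.058·40) = 168/(192/25) = 175/8 ≈ 21.875
Retention S: 1000/CN − 10 with CN=21.875 → S = 250/7 ≈ 35.714 in
Ia = 0.2S: 0.2·35.714 = 7.143 in (exactly 50/7)

S = 250/7 in ≈ 35.714 in; Ia = 50/7 in ≈ 7.143 in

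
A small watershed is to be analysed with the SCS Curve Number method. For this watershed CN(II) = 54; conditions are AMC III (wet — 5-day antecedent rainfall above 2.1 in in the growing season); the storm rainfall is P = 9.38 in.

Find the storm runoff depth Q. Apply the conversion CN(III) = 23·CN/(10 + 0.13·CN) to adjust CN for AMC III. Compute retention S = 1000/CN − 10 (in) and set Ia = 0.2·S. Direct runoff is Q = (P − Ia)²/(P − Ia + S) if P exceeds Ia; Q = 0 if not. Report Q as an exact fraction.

Wet (AMC III): CN(III) = 23·54/(10 + 0.13·54) = 1242/(851/50) = 2700/37 ≈ 72.973
S = 1000/(2700/37) − 10 = 100/27 in ≈ 3.704 in
Initial abstraction Ia = S/5 = (100/27)/5 = 20/27 ≈ 0.741 in
P − Ia = 9.380 − 0.741 = 11663/1350 ≈ 8.639 in (> 0, runoff occurs)
Runoff Q = (P−Ia)²/(P−Ia+S) = (8.639)²/(8.639+3.704) = 136025569/22495050 ≈ 6.047 in

Q = 136025569/22495050 in ≈ 6.047 in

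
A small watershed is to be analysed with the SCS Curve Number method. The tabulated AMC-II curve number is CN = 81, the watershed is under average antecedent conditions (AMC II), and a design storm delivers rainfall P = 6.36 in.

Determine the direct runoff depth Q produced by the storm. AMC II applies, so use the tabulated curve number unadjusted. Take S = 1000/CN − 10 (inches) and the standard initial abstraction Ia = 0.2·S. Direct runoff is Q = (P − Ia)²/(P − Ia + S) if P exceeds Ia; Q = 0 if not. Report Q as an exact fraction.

Average conditions: CN = 81 (no AMC adjustment).
Max retention: S = 1000/81 − 10 = 190/81 in (≈ 2.346 in)
Ia = 0.2S: 0.2·2.346 = 0.469 in (exactly 38/81)
Excess rainfall: 6.360 − 0.469 = 5.891 in; P > Ia so Q > 0
Q: (11929/2025)² ÷ (16679/2025) = 142301041/33774975 in (≈ 4.213 in)

Q = 142301041/33774975 in ≈ 4.213 in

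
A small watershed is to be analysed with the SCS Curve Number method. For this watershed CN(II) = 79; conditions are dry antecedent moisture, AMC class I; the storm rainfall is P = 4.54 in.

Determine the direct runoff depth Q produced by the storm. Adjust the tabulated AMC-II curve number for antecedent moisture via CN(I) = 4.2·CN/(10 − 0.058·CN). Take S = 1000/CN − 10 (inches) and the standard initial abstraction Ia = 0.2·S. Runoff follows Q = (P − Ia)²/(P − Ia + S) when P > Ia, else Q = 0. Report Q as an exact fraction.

Q = 167262489/149835350 in ≈ 1.116 in

CN(I) from CN(II)=79: (4.2·79)/(10 − 0.058·79) = 7900/129 ≈ 61.240
Retention S: 1000/CN − 10 with CN=61.240 → S = 500/79 ≈ 6.329 in
Ia = 0.2S: 0.2·6.329 = 1.266 in (exactly 100/79)
Excess rainfall: 4.540 − 1.266 = 3.274 in; P > Ia so Q > 0
Runoff Q = (P−Ia)²/(P−Ia+S) = (3.274)²/(3.274+6.329) = 167262489/149835350 ≈ 1.116 in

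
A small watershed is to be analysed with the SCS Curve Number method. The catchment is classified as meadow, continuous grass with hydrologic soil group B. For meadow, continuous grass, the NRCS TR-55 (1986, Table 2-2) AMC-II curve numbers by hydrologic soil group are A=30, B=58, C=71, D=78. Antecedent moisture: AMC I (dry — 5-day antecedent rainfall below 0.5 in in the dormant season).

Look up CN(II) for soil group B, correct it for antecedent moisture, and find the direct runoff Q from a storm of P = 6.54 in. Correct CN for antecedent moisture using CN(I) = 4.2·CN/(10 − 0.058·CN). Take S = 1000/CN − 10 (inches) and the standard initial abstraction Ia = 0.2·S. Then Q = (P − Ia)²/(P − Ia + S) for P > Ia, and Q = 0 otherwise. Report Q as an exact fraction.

Q = 20097289/42750350 in ≈ 0.470 in

NRCS table: meadow, continuous grass, soil group B → CN(II) = 58
Adjust CN=58 to AMC I: 4.2·58/(10 − 0.058·58) → (1218/5) ÷ (1659/250) = 2900/79 ≈ 36.709
S = 1000/(2900/79) − 10 = 500/29 in ≈ 17.241 in
Ia = 0.2S: 0.2·17.241 = 3.448 in (exactly 100/29)
Since P=6.540 > Ia=3.448: effective rainfall P−Ia = 4483/1450 in
Runoff Q = (P−Ia)²/(P−Ia+S) = (3.092)²/(3.092+17.241) = 20097289/42750350 ≈ 0.470 in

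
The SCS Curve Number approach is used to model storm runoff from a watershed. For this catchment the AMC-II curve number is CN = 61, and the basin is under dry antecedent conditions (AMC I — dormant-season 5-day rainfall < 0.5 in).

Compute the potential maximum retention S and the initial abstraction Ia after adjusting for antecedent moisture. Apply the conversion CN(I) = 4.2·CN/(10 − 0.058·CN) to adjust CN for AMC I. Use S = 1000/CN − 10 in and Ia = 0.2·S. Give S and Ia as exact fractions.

Adjust CN=61 to AMC I: 4.2·61/(10 − 0.058·61) → (1281/5) ÷ (3231/500) = 42700/1077 ≈ 39.647
S = 1000/(42700/1077) − 10 = 6500/427 in ≈ 15.222 in
Initial abstraction Ia = S/5 = (6500/427)/5 = 1300/427 ≈ 3.044 in

S = 6500/427 in ≈ 15.222 in; Ia = 1300/427 in ≈ 3.044 in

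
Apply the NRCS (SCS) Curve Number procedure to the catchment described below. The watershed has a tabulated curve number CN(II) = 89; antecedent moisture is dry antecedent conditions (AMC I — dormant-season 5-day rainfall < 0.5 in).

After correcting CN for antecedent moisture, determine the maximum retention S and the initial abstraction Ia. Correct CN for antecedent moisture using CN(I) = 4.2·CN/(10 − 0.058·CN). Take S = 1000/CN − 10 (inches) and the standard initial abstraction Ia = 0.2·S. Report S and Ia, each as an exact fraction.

CN(I) from CN(II)=89: (4.2·89)/(10 − 0.058·89) = 186900/2419 ≈ 77.263
S = 1000/(186900/2419) − 10 = 5500/1869 in ≈ 2.943 in
Ia = 0.2S: 0.2·2.943 = 0.589 in (exactly 1100/1869)

S = 5500/1869 in ≈ 2.943 in; Ia = 1100/1869 in ≈ 0.589 in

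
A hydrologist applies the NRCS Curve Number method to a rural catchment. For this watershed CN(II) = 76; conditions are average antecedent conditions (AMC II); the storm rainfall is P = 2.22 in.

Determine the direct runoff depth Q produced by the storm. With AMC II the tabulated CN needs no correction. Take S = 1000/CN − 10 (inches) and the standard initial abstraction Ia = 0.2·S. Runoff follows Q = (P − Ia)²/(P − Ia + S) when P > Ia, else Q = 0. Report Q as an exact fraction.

Q = 253009/475950 in ≈ 0.532 in

Average conditions: CN = 76 (no AMC adjustment).
Retention S: 1000/CN − 10 with CN=76.000 → S = 60/19 ≈ 3.158 in
Ia = 0.2S: 0.2·3.158 = 0.632 in (exactly 12/19)
Since P=2.220 > Ia=0.632: effective rainfall P−Ia = 1509/950 in
Runoff Q = (P−Ia)²/(P−Ia+S) = (1.588)²/(1.588+3.158) = 253009/475950 ≈ 0.532 in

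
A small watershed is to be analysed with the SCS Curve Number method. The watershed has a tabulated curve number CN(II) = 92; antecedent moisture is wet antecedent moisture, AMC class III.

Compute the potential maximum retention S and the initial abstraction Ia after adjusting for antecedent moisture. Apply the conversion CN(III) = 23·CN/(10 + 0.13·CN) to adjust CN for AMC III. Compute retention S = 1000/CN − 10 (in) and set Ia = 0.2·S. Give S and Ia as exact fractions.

Adjust CN=92 to AMC III: 23·92/(10 + 0.13·92) → 2116 ÷ (549/25) = 52900/549 ≈ 96.357
S = 1000/(52900/549) − 10 = 200/529 in ≈ 0.378 in
Initial abstraction Ia = S/5 = (200/529)/5 = 40/529 ≈ 0.076 in

S = 200/529 in ≈ 0.378 in; Ia = 40/529 in ≈ 0.076 in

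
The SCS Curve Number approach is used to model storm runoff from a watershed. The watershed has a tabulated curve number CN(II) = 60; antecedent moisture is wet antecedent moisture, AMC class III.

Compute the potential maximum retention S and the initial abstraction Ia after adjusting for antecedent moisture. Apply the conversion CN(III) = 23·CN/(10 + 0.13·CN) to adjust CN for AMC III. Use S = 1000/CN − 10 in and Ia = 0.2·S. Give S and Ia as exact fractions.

S = 200/69 in ≈ 2.899 in; Ia = 40/69 in ≈ 0.580 in

CN(III) from CN(II)=60: (23·60)/(10 + 0.13·60) = 6900/89 ≈ 77.528
Max retention: S = 1000/(6900/89) − 10 = 200/69 in (≈ 2.899 in)
Ia = 0.2S: 0.2·2.899 = 0.580 in (exactly 40/69)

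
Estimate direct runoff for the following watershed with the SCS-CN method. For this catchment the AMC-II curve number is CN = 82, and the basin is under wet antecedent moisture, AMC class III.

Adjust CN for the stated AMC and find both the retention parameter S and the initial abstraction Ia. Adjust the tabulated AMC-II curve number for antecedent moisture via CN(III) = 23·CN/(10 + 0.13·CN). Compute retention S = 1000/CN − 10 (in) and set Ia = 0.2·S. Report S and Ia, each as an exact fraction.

S = 900/943 in ≈ 0.954 in; Ia = 180/943 in ≈ 0.191 in

Wet (AMC III): CN(III) = 23·82/(10 + 0.13·82) = 1886/(1033/50) = 94300/1033 ≈ 91.288
Retention S: 1000/CN − 10 with CN=91.288 → S = 900/943 ≈ 0.954 in
Ia = 0.2·(900/943) = 180/943 in ≈ 0.191 in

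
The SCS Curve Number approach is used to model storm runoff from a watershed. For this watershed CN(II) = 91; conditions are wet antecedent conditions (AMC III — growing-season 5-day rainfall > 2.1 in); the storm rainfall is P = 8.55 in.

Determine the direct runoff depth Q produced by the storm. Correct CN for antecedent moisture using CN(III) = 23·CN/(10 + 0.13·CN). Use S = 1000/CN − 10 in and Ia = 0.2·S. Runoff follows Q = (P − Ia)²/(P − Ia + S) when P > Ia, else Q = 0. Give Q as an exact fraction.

Q = 4649282067/577207540 in ≈ 8.055 in

Adjust CN=91 to AMC III: 23·91/(10 + 0.13·91) → 2093 ÷ (2183/100) = 209300/2183 ≈ 95.877
Retention S: 1000/CN − 10 with CN=95.877 → S = 900/2093 ≈ 0.430 in
Initial abstraction Ia = S/5 = (900/2093)/5 = 180/2093 ≈ 0.086 in
Since P=8.550 > Ia=0.086: effective rainfall P−Ia = 354303/41860 in
Q = (354303/41860)²/((354303/41860) + 900/2093) = (125530615809/1752259600)/(372303/41860) = 4649282067/577207540 in ≈ 8.055 in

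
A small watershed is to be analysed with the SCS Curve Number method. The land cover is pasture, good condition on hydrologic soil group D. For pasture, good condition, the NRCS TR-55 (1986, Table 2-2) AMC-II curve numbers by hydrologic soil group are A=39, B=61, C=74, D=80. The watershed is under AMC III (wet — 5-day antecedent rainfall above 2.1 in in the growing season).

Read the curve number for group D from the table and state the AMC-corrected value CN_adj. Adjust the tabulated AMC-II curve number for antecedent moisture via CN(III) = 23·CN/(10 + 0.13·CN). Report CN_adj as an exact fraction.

NRCS table: pasture, good condition, soil group D → CN(II) = 80
CN(III) from CN(II)=80: (23·80)/(10 + 0.13·80) = 4600/51 ≈ 90.196

CN_adj = 4600/51 ≈ 90.196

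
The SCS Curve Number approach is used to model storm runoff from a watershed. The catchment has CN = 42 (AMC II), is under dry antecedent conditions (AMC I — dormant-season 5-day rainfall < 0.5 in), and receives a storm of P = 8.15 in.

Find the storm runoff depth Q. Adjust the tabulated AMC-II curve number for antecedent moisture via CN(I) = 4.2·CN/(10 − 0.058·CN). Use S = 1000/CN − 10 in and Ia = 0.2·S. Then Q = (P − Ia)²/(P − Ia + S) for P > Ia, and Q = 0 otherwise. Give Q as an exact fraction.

Dry (AMC I): CN(I) = 4.2·42/(10 − 0.058·42) = (882/5)/(1891/250) = 44100/1891 ≈ 23.321
Retention S: 1000/CN − 10 with CN=23.321 → S = 14500/441 ≈ 32.880 in
Ia = 0.2·(14500/441) = 2900/441 in ≈ 6.576 in
P − Ia = 8.150 − 6.576 = 13883/8820 ≈ 1.574 in (> 0, runoff occurs)
Q: (13883/8820)² ÷ (303883/8820) = 192737689/2680248060 in (≈ 0.072 in)

Q = 192737689/2680248060 in ≈ 0.072 in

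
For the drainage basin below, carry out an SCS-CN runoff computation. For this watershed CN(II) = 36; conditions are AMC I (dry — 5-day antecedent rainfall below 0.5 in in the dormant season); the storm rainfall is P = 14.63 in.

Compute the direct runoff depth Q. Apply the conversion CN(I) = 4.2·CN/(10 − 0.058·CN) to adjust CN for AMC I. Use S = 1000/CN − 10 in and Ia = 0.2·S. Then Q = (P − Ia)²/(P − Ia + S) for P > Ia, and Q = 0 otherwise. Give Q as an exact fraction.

CN(I) from CN(II)=36: (4.2·36)/(10 − 0.058·36) = 18900/989 ≈ 19.110
S = 1000/(18900/989) − 10 = 8000/189 in ≈ 42.328 in
Ia = 0.2S: 0.2·42.328 = 8.466 in (exactly 1600/189)
Since P=14.630 > Ia=8.466: effective rainfall P−Ia = 116507/18900 in
Q = (116507/18900)²/((116507/18900) + 8000/189) = (13573881049/357210000)/(916507/18900) = 13573881049/17321982300 in ≈ 0.784 in

Q = 13573881049/17321982300 in ≈ 0.784 in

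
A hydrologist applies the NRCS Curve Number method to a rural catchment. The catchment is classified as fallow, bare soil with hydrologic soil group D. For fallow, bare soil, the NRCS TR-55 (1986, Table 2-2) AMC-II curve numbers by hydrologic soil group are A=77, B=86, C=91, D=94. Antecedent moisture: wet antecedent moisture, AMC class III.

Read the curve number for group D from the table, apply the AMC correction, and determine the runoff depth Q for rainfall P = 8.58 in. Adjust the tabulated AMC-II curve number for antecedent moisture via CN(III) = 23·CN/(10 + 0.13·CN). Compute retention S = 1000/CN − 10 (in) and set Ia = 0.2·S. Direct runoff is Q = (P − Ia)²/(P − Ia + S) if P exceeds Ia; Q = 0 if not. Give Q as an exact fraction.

NRCS table: fallow, bare soil, soil group D → CN(II) = 94
Wet (AMC III): CN(III) = 23·94/(10 + 0.13·94) = 2162/(1111/50) = 108100/1111 ≈ 97.300
Max retention: S = 1000/(108100/1111) − 10 = 300/1081 in (≈ 0.278 in)
Ia = 0.2·(300/1081) = 60/1081 in ≈ 0.056 in
P − Ia = 8.580 − 0.056 = 460749/54050 ≈ 8.524 in (> 0, runoff occurs)
Q: (460749/54050)² ÷ (475749/54050) = 23587737889/2857137050 in (≈ 8.256 in)

Q = 23587737889/2857137050 in ≈ 8.256 in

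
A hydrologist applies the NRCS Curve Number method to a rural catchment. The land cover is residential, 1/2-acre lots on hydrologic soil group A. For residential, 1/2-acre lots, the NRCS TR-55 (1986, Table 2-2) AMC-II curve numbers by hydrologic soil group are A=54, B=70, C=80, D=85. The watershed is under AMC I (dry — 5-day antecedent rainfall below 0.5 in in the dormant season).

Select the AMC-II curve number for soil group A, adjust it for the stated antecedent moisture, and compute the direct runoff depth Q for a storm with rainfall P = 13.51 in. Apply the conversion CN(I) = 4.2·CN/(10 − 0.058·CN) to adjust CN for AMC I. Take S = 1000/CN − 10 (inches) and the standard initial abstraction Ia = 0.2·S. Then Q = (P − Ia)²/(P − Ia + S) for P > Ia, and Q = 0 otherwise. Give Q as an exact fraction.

NRCS table: residential, 1/2-acre lots, soil group A → CN(II) = 54
Dry (AMC I): CN(I) = 4.2·54/(10 − 0.058·54) = (1134/5)/(1717/250) = 56700/1717 ≈ 33.023
S = 1000/(56700/1717) − 10 = 11500/567 in ≈ 20.282 in
Ia = 0.2·(11500/567) = 2300/567 in ≈ 4.056 in
Excess rainfall: 13.510 − 4.056 = 9.454 in; P > Ia so Q > 0
Runoff Q = (P−Ia)²/(P−Ia+S) = (9.454)²/(9.454+20.282) = 287314224289/95597163900 ≈ 3.005 in

Q = 287314224289/95597163900 in ≈ 3.005 in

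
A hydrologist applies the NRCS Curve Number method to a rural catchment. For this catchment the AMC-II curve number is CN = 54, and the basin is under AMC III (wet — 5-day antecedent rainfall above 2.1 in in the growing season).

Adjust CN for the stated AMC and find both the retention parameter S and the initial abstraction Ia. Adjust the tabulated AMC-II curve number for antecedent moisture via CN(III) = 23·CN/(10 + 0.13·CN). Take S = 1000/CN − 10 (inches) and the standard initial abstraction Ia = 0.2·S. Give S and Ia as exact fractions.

Wet (AMC III): CN(III) = 23·54/(10 + 0.13·54) = 1242/(851/50) = 2700/37 ≈ 72.973
S = 1000/(2700/37) − 10 = 100/27 in ≈ 3.704 in
Ia = 0.2S: 0.2·3.704 = 0.741 in (exactly 20/27)

S = 100/27 in ≈ 3.704 in; Ia = 20/27 in ≈ 0.741 in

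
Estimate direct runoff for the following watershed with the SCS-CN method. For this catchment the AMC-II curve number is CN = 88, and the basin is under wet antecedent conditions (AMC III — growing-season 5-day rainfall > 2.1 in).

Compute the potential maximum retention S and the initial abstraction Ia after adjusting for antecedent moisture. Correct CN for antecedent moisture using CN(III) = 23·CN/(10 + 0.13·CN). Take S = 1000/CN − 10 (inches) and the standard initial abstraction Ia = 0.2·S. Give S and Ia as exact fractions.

Adjust CN=88 to AMC III: 23·88/(10 + 0.13·88) → 2024 ÷ (536/25) = 6325/67 ≈ 94.403
S = 1000/(6325/67) − 10 = 150/253 in ≈ 0.593 in
Ia = 0.2S: 0.2·0.593 = 0.119 in (exactly 30/253)

S = 150/253 in ≈ 0.593 in; Ia = 30/253 in ≈ 0.119 in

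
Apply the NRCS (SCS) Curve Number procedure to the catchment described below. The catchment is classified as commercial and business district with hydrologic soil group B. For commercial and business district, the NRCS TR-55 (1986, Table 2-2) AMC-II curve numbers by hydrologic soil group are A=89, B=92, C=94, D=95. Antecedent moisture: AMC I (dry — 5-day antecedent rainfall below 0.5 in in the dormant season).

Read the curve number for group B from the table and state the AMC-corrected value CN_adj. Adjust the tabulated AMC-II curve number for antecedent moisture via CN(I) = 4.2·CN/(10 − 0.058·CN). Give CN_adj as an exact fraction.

NRCS table: commercial and business district, soil group B → CN(II) = 92
Dry (AMC I): CN(I) = 4.2·92/(10 − 0.058·92) = (1932/5)/(583/125) = 48300/583 ≈ 82.847

CN_adj = 48300/583 ≈ 82.847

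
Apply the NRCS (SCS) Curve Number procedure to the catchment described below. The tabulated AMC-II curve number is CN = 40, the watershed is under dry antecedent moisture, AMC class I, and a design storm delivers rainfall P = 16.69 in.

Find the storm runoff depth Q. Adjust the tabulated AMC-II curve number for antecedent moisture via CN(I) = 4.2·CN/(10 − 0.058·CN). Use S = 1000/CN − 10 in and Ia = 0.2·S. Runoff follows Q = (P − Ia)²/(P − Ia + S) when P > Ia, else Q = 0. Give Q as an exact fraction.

Q = 44662489/22178100 in ≈ 2.014 in

Dry (AMC I): CN(I) = 4.2·40/(10 − 0.058·40) = 168/(192/25) = 175/8 ≈ 21.875
S = 1000/(175/8) − 10 = 250/7 in ≈ 35.714 in
Ia = 0.2S: 0.2·35.714 = 7.143 in (exactly 50/7)
P − Ia = 16.690 − 7.143 = 6683/700 ≈ 9.547 in (> 0, runoff occurs)
Q = (6683/700)²/((6683/700) + 250/7) = (44662489/490000)/(31683/700) = 44662489/22178100 in ≈ 2.014 in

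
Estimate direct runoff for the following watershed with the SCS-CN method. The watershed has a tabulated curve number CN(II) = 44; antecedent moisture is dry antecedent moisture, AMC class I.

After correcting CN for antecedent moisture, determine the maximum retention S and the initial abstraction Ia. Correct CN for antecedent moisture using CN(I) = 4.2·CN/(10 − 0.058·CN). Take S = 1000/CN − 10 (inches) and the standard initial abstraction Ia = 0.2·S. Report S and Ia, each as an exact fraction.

Dry (AMC I): CN(I) = 4.2·44/(10 − 0.058·44) = (924/5)/(931/125) = 3300/133 ≈ 24.812
Retention S: 1000/CN − 10 with CN=24.812 → S = 1000/33 ≈ 30.303 in
Ia = 0.2·(1000/33) = 200/33 in ≈ 6.061 in

S = 1000/33 in ≈ 30.303 in; Ia = 200/33 in ≈ 6.061 in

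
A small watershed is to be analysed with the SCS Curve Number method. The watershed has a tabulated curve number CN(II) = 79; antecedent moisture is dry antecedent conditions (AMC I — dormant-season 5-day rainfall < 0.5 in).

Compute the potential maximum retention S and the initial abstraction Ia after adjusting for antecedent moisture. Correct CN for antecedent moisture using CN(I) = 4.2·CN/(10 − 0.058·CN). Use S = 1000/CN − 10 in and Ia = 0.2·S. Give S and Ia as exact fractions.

Adjust CN=79 to AMC I: 4.2·79/(10 − 0.058·79) → (1659/5) ÷ (2709/500) = 7900/129 ≈ 61.240
Max retention: S = 1000/(7900/129) − 10 = 500/79 in (≈ 6.329 in)
Initial abstraction Ia = S/5 = (500/79)/5 = 100/79 ≈ 1.266 in

S = 500/79 in ≈ 6.329 in; Ia = 100/79 in ≈ 1.266 in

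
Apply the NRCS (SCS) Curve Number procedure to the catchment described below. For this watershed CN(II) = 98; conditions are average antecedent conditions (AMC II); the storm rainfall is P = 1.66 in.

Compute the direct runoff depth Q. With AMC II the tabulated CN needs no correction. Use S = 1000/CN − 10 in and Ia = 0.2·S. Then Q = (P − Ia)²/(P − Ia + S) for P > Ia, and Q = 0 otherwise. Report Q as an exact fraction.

CN(II) = 98; AMC II needs no correction.
Max retention: S = 1000/98 − 10 = 10/49 in (≈ 0.204 in)
Ia = 0.2S: 0.2·0.204 = 0.041 in (exactly 2/49)
Since P=1.660 > Ia=0.041: effective rainfall P−Ia = 3967/2450 in
Q: (3967/2450)² ÷ (4467/2450) = 15737089/10944150 in (≈ 1.438 in)

Q = 15737089/10944150 in ≈ 1.438 in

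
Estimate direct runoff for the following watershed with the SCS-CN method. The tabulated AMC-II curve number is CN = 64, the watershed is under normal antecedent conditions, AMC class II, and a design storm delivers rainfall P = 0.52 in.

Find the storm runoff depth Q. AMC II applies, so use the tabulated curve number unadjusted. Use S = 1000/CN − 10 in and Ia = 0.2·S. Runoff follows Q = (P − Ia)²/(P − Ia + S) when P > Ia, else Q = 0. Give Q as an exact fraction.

CN(II) = 64; AMC II needs no correction.
Retention S: 1000/CN − 10 with CN=64.000 → S = 45/8 ≈ 5.625 in
Ia = 0.2·(45/8) = 9/8 in ≈ 1.125 in
P = 0.520 ≤ Ia = 1.125 in: entire storm abstracted, Q = 0.

Q = 0 in ≈ 0.000 in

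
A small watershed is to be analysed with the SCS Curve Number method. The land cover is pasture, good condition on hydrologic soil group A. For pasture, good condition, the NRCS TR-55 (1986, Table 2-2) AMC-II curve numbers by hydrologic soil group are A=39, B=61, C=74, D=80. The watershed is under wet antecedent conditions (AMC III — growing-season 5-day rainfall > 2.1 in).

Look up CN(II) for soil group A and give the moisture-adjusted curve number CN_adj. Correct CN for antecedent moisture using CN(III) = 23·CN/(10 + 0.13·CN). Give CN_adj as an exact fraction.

CN_adj = 89700/1507 ≈ 59.522

NRCS table: pasture, good condition, soil group A → CN(II) = 39
CN(III) from CN(II)=39: (23·39)/(10 + 0.13·39) = 89700/1507 ≈ 59.522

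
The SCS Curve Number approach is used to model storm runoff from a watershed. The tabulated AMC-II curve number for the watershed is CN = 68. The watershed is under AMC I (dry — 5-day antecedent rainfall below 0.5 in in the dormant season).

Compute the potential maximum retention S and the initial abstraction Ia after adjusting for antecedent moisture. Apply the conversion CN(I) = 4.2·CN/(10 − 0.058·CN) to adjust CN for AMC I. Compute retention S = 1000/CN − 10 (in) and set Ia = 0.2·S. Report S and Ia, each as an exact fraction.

Dry (AMC I): CN(I) = 4.2·68/(10 − 0.058·68) = (1428/5)/(757/125) = 35700/757 ≈ 47.160
Max retention: S = 1000/(35700/757) − 10 = 4000/357 in (≈ 11.204 in)
Ia = 0.2S: 0.2·11.204 = 2.241 in (exactly 800/357)

S = 4000/357 in ≈ 11.204 in; Ia = 800/357 in ≈ 2.241 in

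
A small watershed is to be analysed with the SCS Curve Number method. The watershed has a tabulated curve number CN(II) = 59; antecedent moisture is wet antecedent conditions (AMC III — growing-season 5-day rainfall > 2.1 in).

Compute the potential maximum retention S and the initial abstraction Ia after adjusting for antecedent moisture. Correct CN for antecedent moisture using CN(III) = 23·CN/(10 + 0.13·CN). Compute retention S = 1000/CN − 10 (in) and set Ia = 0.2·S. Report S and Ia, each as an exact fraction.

CN(III) from CN(II)=59: (23·59)/(10 + 0.13·59) = 135700/1767 ≈ 76.797
Retention S: 1000/CN − 10 with CN=76.797 → S = 4100/1357 ≈ 3.021 in
Ia = 0.2S: 0.2·3.021 = 0.604 in (exactly 820/1357)

S = 4100/1357 in ≈ 3.021 in; Ia = 820/1357 in ≈ 0.604 in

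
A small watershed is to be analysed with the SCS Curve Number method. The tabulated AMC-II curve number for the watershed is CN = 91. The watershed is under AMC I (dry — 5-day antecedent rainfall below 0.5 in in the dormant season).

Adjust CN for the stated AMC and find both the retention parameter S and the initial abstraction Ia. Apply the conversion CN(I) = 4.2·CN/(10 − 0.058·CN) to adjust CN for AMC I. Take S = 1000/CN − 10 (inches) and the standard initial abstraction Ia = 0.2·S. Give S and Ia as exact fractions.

S = 1500/637 in ≈ 2.355 in; Ia = 300/637 in ≈ 0.471 in

CN(I) from CN(II)=91: (4.2·91)/(10 − 0.058·91) = 63700/787 ≈ 80.940
Retention S: 1000/CN − 10 with CN=80.940 → S = 1500/637 ≈ 2.355 in
Ia = 0.2·(1500/637) = 300/637 in ≈ 0.471 in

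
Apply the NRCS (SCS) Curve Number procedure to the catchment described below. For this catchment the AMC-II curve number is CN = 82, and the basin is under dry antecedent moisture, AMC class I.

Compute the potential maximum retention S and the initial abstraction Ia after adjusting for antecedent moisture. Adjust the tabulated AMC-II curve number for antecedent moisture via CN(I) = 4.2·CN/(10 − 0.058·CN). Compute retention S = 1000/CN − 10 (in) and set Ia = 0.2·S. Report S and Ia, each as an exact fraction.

S = 1500/287 in ≈ 5.226 in; Ia = 300/287 in ≈ 1.045 in

Adjust CN=82 to AMC I: 4.2·82/(10 − 0.058·82) → (1722/5) ÷ (1311/250) = 28700/437 ≈ 65.675
S = 1000/(28700/437) − 10 = 1500/287 in ≈ 5.226 in
Ia = 0.2·(1500/287) = 300/287 in ≈ 1.045 in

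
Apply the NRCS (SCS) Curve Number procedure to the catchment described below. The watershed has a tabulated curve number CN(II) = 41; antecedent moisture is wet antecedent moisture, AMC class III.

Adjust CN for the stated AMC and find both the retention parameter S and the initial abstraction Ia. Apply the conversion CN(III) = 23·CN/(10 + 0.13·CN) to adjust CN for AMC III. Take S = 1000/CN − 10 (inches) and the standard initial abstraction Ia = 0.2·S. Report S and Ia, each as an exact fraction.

CN(III) from CN(II)=41: (23·41)/(10 + 0.13·41) = 94300/1533 ≈ 61.513
S = 1000/(94300/1533) − 10 = 5900/943 in ≈ 6.257 in
Ia = 0.2·(5900/943) = 1180/943 in ≈ 1.251 in

S = 5900/943 in ≈ 6.257 in; Ia = 1180/943 in ≈ 1.251 in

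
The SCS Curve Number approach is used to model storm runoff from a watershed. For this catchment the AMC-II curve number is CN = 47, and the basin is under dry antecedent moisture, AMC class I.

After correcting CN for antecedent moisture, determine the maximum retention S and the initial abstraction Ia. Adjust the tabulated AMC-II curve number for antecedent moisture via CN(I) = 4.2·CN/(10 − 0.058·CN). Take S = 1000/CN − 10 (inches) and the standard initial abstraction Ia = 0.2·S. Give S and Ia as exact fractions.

S = 26500/987 in ≈ 26.849 in; Ia = 5300/987 in ≈ 5.370 in

Dry (AMC I): CN(I) = 4.2·47/(10 − 0.058·47) = (987/5)/(3637/500) = 98700/3637 ≈ 27.138
Max retention: S = 1000/(98700/3637) − 10 = 26500/987 in (≈ 26.849 in)
Ia = 0.2·(26500/987) = 5300/987 in ≈ 5.370 in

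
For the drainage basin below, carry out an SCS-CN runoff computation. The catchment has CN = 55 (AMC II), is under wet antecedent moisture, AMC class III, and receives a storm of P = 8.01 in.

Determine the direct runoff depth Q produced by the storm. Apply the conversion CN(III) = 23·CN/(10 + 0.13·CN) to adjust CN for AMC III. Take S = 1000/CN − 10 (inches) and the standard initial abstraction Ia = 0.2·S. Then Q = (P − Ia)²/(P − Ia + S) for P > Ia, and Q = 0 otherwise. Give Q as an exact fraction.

Q = 3788525601/772080100 in ≈ 4.907 in

Adjust CN=55 to AMC III: 23·55/(10 + 0.13·55) → 1265 ÷ (343/20) = 25300/343 ≈ 73.761
S = 1000/(25300/343) − 10 = 900/253 in ≈ 3.557 in
Ia = 0.2S: 0.2·3.557 = 0.711 in (exactly 180/253)
P − Ia = 8.010 − 0.711 = 184653/25300 ≈ 7.299 in (> 0, runoff occurs)
Runoff Q = (P−Ia)²/(P−Ia+S) = (7.299)²/(7.299+3.557) = 3788525601/772080100 ≈ 4.907 in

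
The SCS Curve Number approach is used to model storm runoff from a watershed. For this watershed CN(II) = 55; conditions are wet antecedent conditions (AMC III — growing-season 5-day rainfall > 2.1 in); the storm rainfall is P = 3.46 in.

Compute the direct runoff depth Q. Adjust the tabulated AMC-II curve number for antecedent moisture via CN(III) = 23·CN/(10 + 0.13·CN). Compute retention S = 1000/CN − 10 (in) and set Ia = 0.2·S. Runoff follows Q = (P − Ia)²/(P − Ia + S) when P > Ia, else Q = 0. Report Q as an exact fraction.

Q = 1208883361/1009077850 in ≈ 1.198 in

Wet (AMC III): CN(III) = 23·55/(10 + 0.13·55) = 1265/(343/20) = 25300/343 ≈ 73.761
S = 1000/(25300/343) − 10 = 900/253 in ≈ 3.557 in
Ia = 0.2·(900/253) = 180/253 in ≈ 0.711 in
Excess rainfall: 3.460 − 0.711 = 2.749 in; P > Ia so Q > 0
Runoff Q = (P−Ia)²/(P−Ia+S) = (2.749)²/(2.749+3.557) = 1208883361/1009077850 ≈ 1.198 in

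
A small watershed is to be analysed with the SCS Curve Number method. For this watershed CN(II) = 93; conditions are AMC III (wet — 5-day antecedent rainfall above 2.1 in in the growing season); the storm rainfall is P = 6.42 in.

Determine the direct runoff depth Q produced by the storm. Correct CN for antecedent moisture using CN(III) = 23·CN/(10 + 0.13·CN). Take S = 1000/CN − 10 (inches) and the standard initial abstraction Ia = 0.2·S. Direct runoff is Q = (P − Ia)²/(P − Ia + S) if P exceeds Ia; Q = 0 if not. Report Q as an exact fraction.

Wet (AMC III): CN(III) = 23·93/(10 + 0.13·93) = 2139/(2209/100) = 213900/2209 ≈ 96.831
Retention S: 1000/CN − 10 with CN=96.831 → S = 700/2139 ≈ 0.327 in
Initial abstraction Ia = S/5 = (700/2139)/5 = 140/2139 ≈ 0.065 in
Excess rainfall: 6.420 − 0.065 = 6.355 in; P > Ia so Q > 0
Runoff Q = (P−Ia)²/(P−Ia+S) = (6.355)²/(6.355+0.327) = 461881985161/76428502050 ≈ 6.043 in

Q = 461881985161/76428502050 in ≈ 6.043 in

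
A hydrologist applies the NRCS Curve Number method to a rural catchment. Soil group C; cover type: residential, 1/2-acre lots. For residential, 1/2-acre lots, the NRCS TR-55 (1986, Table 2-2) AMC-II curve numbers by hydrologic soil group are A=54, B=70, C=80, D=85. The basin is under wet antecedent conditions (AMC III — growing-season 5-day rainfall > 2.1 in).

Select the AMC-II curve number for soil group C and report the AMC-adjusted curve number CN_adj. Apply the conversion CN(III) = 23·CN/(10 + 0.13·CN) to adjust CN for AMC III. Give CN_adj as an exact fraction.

CN_adj = 4600/51 ≈ 90.196

NRCS table: residential, 1/2-acre lots, soil group C → CN(II) = 80
Adjust CN=80 to AMC III: 23·80/(10 + 0.13·80) → 1840 ÷ (102/5) = 4600/51 ≈ 90.196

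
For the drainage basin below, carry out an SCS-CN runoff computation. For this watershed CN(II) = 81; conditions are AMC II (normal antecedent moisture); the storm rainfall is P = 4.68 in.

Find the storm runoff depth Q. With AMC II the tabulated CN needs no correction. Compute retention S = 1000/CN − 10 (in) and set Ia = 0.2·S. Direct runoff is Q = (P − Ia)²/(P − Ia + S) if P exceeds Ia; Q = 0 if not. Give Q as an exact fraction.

Q = 72709729/26885925 in ≈ 2.704 in

AMC II — tabulated CN = 81 applies directly.
Retention S: 1000/CN − 10 with CN=81.000 → S = 190/81 ≈ 2.346 in
Ia = 0.2S: 0.2·2.346 = 0.469 in (exactly 38/81)
P − Ia = 4.680 − 0.469 = 8527/2025 ≈ 4.211 in (> 0, runoff occurs)
Runoff Q = (P−Ia)²/(P−Ia+S) = (4.211)²/(4.211+2.346) = 72709729/26885925 ≈ 2.704 in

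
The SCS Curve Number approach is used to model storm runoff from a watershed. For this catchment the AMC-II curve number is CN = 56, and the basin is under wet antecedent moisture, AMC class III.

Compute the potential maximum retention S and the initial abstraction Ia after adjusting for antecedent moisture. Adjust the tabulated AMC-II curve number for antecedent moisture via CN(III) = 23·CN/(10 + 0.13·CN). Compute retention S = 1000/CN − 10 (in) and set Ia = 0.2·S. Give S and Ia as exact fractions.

Wet (AMC III): CN(III) = 23·56/(10 + 0.13·56) = 1288/(432/25) = 4025/54 ≈ 74.537
Retention S: 1000/CN − 10 with CN=74.537 → S = 550/161 ≈ 3.416 in
Ia = 0.2S: 0.2·3.416 = 0.683 in (exactly 110/161)

S = 550/161 in ≈ 3.416 in; Ia = 110/161 in ≈ 0.683 in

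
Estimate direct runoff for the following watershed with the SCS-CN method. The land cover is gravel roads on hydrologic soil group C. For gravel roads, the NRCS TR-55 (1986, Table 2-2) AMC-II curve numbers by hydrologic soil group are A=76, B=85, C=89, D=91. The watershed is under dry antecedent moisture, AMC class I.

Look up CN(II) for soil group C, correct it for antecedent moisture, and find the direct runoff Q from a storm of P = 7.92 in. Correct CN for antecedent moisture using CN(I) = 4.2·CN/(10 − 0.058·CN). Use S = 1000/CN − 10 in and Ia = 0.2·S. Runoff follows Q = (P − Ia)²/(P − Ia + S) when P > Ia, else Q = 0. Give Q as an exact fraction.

NRCS table: gravel roads, soil group C → CN(II) = 89
CN(I) from CN(II)=89: (4.2·89)/(10 − 0.058·89) = 186900/2419 ≈ 77.263
Retention S: 1000/CN − 10 with CN=77.263 → S = 5500/1869 ≈ 2.943 in
Ia = 0.2S: 0.2·2.943 = 0.589 in (exactly 1100/1869)
Since P=7.920 > Ia=0.589: effective rainfall P−Ia = 342562/46725 in
Q = (342562/46725)²/((342562/46725) + 5500/1869) = (117348723844/2183225625)/(480062/46725) = 5334032902/1019586225 in ≈ 5.232 in

Q = 5334032902/1019586225 in ≈ 5.232 in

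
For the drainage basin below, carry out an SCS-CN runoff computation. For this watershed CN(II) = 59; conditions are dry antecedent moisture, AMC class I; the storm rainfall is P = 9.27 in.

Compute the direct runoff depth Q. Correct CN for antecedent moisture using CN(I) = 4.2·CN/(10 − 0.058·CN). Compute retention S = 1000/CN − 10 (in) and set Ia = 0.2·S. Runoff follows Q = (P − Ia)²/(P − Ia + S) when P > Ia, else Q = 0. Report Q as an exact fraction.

Q = 545460533809/345501716700 in ≈ 1.579 in

CN(I) from CN(II)=59: (4.2·59)/(10 − 0.058·59) = 123900/3289 ≈ 37.671
Max retention: S = 1000/(123900/3289) − 10 = 20500/1239 in (≈ 16.546 in)
Ia = 0.2S: 0.2·16.546 = 3.309 in (exactly 4100/1239)
P − Ia = 9.270 − 3.309 = 738553/123900 ≈ 5.961 in (> 0, runoff occurs)
Q = (738553/123900)²/((738553/123900) + 20500/1239) = (545460533809/15351210000)/(2788553/123900) = 545460533809/345501716700 in ≈ 1.579 in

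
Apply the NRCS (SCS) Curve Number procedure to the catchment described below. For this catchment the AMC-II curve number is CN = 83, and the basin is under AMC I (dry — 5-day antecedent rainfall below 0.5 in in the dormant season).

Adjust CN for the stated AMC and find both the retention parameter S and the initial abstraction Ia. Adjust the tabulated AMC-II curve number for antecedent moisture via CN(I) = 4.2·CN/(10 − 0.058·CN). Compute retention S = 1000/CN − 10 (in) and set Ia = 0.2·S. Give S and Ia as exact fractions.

S = 8500/1743 in ≈ 4.877 in; Ia = 1700/1743 in ≈ 0.975 in

Dry (AMC I): CN(I) = 4.2·83/(10 − 0.058·83) = (1743/5)/(2593/500) = 174300/2593 ≈ 67.219
S = 1000/(174300/2593) − 10 = 8500/1743 in ≈ 4.877 in
Ia = 0.2S: 0.2·4.877 = 0.975 in (exactly 1700/1743)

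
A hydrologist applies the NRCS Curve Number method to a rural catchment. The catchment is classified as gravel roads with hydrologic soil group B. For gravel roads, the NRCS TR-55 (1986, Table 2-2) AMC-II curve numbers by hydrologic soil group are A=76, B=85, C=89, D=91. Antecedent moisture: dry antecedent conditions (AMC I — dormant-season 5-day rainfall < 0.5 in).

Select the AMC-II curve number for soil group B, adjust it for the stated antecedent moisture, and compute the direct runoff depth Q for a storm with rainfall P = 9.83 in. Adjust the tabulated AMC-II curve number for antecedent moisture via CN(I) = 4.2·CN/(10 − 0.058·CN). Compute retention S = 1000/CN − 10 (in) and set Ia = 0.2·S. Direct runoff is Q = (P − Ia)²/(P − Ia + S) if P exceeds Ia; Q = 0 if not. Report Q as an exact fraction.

NRCS table: gravel roads, soil group B → CN(II) = 85
CN(I) from CN(II)=85: (4.2·85)/(10 − 0.058·85) = 11900/169 ≈ 70.414
Max retention: S = 1000/(11900/169) − 10 = 500/119 in (≈ 4.202 in)
Ia = 0.2·(500/119) = 100/119 in ≈ 0.840 in
P − Ia = 9.830 − 0.840 = 106977/11900 ≈ 8.990 in (> 0, runoff occurs)
Runoff Q = (P−Ia)²/(P−Ia+S) = (8.990)²/(8.990+4.202) = 11444078529/1868026300 ≈ 6.126 in

Q = 11444078529/1868026300 in ≈ 6.126 in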